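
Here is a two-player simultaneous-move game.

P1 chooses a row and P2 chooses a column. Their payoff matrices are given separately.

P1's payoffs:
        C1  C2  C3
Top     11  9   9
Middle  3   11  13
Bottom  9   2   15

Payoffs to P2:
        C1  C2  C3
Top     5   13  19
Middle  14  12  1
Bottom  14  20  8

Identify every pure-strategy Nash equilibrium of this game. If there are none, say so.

P1 against C1: payoffs 11, 3, 9 → best response Top.
P1 against C2: payoffs 9, 11, 2 → best response Middle.
P1 against C3: payoffs 9, 13, 15 → best response Bottom.
P2 against Top: payoffs 5, 13, 19 → best response C3.
P2 against Middle: payoffs 14, 12, 1 → best response C1.
P2 against Bottom: payoffs 14, 20, 8 → best response C2.
No profile is a mutual best response for all players.

There is no pure-strategy Nash equilibrium.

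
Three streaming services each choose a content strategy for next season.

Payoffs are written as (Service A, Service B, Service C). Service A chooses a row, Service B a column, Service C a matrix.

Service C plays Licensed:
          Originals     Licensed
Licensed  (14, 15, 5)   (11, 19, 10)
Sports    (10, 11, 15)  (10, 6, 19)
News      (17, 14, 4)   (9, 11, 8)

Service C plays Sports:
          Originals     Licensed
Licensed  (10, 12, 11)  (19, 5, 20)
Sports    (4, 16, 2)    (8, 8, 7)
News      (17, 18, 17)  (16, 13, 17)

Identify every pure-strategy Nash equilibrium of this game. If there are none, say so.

The unique pure-strategy Nash equilibrium is (News, Originals, Sports).

Service A against (Originals, Licensed): payoffs 14, 10, 17 → best response News.
Service A against (Originals, Sports): payoffs 10, 4, 17 → best response News.
Service A against (Licensed, Licensed): payoffs 11, 10, 9 → best response Licensed.
Service A against (Licensed, Sports): payoffs 19, 8, 16 → best response Licensed.
Service B against (Licensed, Licensed): payoffs 15, 19 → best response Licensed.
Service B against (Licensed, Sports): payoffs 12, 5 → best response Originals.
Service B against (Sports, Licensed): payoffs 11, 6 → best response Originals.
Service B against (Sports, Sports): payoffs 16, 8 → best response Originals.
Service B against (News, Licensed): payoffs 14, 11 → best response Originals.
Service B against (News, Sports): payoffs 18, 13 → best response Originals.
Service C against (Licensed, Originals): payoffs 5, 11 → best response Sports.
Service C against (Licensed, Licensed): payoffs 10, 20 → best response Sports.
Service C against (Sports, Originals): payoffs 15, 2 → best response Licensed.
Service C against (Sports, Licensed): payoffs 19, 7 → best response Licensed.
Service C against (News, Originals): payoffs 4, 17 → best response Sports.
Service C against (News, Licensed): payoffs 8, 17 → best response Sports.
Mutual best responses: (News, Originals, Sports).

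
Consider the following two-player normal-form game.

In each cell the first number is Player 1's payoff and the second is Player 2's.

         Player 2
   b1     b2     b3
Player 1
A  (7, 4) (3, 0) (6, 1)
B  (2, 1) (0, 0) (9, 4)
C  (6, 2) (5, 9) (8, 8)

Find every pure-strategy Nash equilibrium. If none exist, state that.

(A, b1): Player 1 gets 7, best alternative 6; Player 2 gets 4, best alternative 1. No profitable deviation — NE.
(A, b2): Player 1 can switch to C (3 → 5). Not NE.
(A, b3): Player 1 can switch to B (6 → 9). Not NE.
(B, b1): Player 1 can switch to A (2 → 7). Not NE.
(B, b2): Player 1 can switch to A (0 → 3). Not NE.
(B, b3): Player 1 gets 9, best alternative 8; Player 2 gets 4, best alternative 1. No profitable deviation — NE.
(C, b1): Player 1 can switch to A (6 → 7). Not NE.
(C, b2): Player 1 gets 5, best alternative 3; Player 2 gets 9, best alternative 8. No profitable deviation — NE.
(C, b3): Player 1 can switch to B (8 → 9). Not NE.

The pure Nash equilibria are (A, b1) and (B, b3) and (C, b2).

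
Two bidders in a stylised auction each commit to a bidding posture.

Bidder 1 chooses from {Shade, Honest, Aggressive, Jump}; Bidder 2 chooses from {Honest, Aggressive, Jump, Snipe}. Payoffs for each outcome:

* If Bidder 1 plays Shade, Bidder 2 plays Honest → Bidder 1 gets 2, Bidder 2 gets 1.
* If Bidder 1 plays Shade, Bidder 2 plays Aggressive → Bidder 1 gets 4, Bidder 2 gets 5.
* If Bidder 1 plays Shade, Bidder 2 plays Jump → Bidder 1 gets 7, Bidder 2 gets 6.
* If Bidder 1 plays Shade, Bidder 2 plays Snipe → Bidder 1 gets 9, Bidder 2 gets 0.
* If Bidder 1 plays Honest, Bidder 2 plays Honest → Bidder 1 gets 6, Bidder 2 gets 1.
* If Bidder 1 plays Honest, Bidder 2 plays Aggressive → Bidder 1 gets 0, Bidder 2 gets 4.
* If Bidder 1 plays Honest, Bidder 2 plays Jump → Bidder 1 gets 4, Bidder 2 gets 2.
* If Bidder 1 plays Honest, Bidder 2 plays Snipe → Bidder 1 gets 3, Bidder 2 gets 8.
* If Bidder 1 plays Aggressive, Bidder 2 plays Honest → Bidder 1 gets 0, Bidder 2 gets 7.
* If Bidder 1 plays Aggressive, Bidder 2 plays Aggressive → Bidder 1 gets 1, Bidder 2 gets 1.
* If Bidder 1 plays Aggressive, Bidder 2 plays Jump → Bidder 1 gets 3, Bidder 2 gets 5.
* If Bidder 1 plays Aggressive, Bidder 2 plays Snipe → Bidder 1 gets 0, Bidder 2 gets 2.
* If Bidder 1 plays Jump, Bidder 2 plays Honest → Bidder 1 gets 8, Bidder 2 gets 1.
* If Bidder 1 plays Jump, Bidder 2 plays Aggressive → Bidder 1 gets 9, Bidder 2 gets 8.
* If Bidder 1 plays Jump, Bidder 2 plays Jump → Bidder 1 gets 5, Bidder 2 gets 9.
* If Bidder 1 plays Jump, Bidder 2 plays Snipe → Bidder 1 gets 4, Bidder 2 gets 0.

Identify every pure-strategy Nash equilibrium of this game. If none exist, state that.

The unique pure-strategy Nash equilibrium is (Shade, Jump).

For each strategy profile, look for a profitable unilateral deviation.
(Shade, Honest): Bidder 1 can switch to Honest (2 → 6). Not NE.
(Shade, Aggressive): Bidder 1 can switch to Jump (4 → 9). Not NE.
(Shade, Jump): Bidder 1 gets 7, best alternative 5; Bidder 2 gets 6, best alternative 5. No profitable deviation — NE.
(Shade, Snipe): Bidder 2 can switch to Honest (0 → 1). Not NE.
(Honest, Honest): Bidder 1 can switch to Jump (6 → 8). Not NE.
(Honest, Aggressive): Bidder 1 can switch to Shade (0 → 4). Not NE.
(Honest, Jump): Bidder 1 can switch to Shade (4 → 7). Not NE.
(The remaining 9 profiles each have a profitable deviation by the same check.)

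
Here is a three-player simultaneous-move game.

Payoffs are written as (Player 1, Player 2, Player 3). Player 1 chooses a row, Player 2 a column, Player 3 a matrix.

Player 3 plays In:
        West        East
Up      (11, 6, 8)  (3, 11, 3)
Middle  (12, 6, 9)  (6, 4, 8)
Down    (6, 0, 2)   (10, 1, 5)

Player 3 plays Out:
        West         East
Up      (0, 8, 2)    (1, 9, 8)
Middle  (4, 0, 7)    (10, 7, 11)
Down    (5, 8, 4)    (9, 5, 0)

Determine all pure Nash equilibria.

The pure Nash equilibria are (Middle, West, In); (Middle, East, Out); (Down, West, Out); (Down, East, In).

Player 1 against (West, In): payoffs 11, 12, 6 → best response Middle.
Player 1 against (West, Out): payoffs 0, 4, 5 → best response Down.
Player 1 against (East, In): payoffs 3, 6, 10 → best response Down.
Player 1 against (East, Out): payoffs 1, 10, 9 → best response Middle.
Player 2 against (Up, In): payoffs 6, 11 → best response East.
Player 2 against (Up, Out): payoffs 8, 9 → best response East.
Player 2 against (Middle, In): payoffs 6, 4 → best response West.
Player 2 against (Middle, Out): payoffs 0, 7 → best response East.
Player 2 against (Down, In): payoffs 0, 1 → best response East.
Player 2 against (Down, Out): payoffs 8, 5 → best response West.
Player 3 against (Up, West): payoffs 8, 2 → best response In.
Player 3 against (Up, East): payoffs 3, 8 → best response Out.
Player 3 against (Middle, West): payoffs 9, 7 → best response In.
Player 3 against (Middle, East): payoffs 8, 11 → best response Out.
Player 3 against (Down, West): payoffs 2, 4 → best response Out.
Player 3 against (Down, East): payoffs 5, 0 → best response In.
Mutual best responses: (Middle, West, In); (Middle, East, Out); (Down, West, Out); (Down, East, In).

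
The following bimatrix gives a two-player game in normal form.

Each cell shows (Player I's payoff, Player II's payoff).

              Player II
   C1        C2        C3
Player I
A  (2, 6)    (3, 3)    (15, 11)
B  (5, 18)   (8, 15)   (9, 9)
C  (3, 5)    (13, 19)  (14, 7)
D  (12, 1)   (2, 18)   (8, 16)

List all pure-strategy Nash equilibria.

For each strategy profile, look for a profitable unilateral deviation.
(A, C1): Player I can switch to B (2 → 5). Not NE.
(A, C2): Player I can switch to B (3 → 8). Not NE.
(A, C3): Player I gets 15, best alternative 14; Player II gets 11, best alternative 6. No profitable deviation — NE.
(B, C1): Player I can switch to D (5 → 12). Not NE.
(B, C2): Player I can switch to C (8 → 13). Not NE.
(B, C3): Player I can switch to A (9 → 15). Not NE.
(C, C1): Player I can switch to B (3 → 5). Not NE.
(C, C2): Player I gets 13, best alternative 8; Player II gets 19, best alternative 7. No profitable deviation — NE.
(C, C3): Player I can switch to A (14 → 15). Not NE.
(D, C1): Player II can switch to C2 (1 → 18). Not NE.
(The remaining 2 profiles each have a profitable deviation by the same check.)

(A, C3); (C, C2)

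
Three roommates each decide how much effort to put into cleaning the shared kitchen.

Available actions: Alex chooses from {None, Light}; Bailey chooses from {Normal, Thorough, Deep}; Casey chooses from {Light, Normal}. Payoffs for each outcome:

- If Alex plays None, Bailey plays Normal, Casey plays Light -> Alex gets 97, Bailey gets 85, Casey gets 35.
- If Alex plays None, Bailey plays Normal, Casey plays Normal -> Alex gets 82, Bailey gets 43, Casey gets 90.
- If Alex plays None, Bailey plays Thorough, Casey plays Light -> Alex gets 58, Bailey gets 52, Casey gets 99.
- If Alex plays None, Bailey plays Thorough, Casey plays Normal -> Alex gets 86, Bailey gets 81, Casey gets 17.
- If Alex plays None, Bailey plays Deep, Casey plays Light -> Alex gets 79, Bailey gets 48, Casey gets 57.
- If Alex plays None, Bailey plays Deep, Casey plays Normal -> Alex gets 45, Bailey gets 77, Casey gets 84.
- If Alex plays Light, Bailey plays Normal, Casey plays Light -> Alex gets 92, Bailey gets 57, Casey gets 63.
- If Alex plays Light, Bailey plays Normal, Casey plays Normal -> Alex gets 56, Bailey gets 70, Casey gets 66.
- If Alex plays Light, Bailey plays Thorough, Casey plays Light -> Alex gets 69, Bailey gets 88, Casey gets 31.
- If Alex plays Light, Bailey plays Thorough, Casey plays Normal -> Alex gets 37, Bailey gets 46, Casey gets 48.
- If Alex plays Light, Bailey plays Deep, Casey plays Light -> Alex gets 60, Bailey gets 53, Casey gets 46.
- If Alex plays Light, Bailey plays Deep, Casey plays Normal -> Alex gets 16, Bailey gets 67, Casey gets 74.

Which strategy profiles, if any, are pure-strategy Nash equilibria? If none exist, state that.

(None, Normal, Light): Casey can switch to Normal (35 → 90). Not NE.
(None, Normal, Normal): Bailey can switch to Thorough (43 → 81). Not NE.
(None, Thorough, Light): Alex can switch to Light (58 → 69). Not NE.
(None, Thorough, Normal): Casey can switch to Light (17 → 99). Not NE.
(None, Deep, Light): Bailey can switch to Normal (48 → 85). Not NE.
(None, Deep, Normal): Bailey can switch to Thorough (77 → 81). Not NE.
(The remaining 6 profiles each have a profitable deviation by the same check.)

No pure-strategy Nash equilibrium.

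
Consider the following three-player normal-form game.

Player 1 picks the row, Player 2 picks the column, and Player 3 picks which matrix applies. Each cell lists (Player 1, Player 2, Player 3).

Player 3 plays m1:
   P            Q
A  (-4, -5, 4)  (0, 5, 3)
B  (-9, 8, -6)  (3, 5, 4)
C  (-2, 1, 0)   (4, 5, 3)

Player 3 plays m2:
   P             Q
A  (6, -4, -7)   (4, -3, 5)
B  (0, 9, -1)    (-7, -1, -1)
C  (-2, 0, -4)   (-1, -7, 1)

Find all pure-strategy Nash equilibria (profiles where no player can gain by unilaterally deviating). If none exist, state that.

The pure Nash equilibria are (A, Q, m2) and (C, Q, m1).

Check each profile: it is a Nash equilibrium iff no player can strictly gain by switching unilaterally.
(A, P, m1): Player 1 can switch to C (-4 → -2). Not NE.
(A, P, m2): Player 2 can switch to Q (-4 → -3). Not NE.
(A, Q, m1): Player 1 can switch to B (0 → 3). Not NE.
(A, Q, m2): Player 1 gets 4, best alternative -1; Player 2 gets -3, best alternative -4; Player 3 gets 5, best alternative 3. No profitable deviation — NE.
(B, P, m1): Player 1 can switch to A (-9 → -4). Not NE.
(B, P, m2): Player 1 can switch to A (0 → 6). Not NE.
(B, Q, m1): Player 1 can switch to C (3 → 4). Not NE.
(C, Q, m1): Player 1 gets 4, best alternative 3; Player 2 gets 5, best alternative 1; Player 3 gets 3, best alternative 1. No profitable deviation — NE.
(The remaining 4 profiles each have a profitable deviation by the same check.)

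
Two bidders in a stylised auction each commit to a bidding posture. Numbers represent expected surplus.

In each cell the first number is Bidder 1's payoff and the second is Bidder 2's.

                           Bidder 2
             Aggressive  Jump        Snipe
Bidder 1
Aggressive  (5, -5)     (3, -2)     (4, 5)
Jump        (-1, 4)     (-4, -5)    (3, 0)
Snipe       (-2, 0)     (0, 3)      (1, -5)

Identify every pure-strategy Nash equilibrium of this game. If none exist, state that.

The unique pure-strategy Nash equilibrium is (Aggressive, Snipe).

Bidder 1 against Aggressive: payoffs 5, -1, -2 → best response Aggressive.
Bidder 1 against Jump: payoffs 3, -4, 0 → best response Aggressive.
Bidder 1 against Snipe: payoffs 4, 3, 1 → best response Aggressive.
Bidder 2 against Aggressive: payoffs -5, -2, 5 → best response Snipe.
Bidder 2 against Jump: payoffs 4, -5, 0 → best response Aggressive.
Bidder 2 against Snipe: payoffs 0, 3, -5 → best response Jump.
Mutual best responses: (Aggressive, Snipe).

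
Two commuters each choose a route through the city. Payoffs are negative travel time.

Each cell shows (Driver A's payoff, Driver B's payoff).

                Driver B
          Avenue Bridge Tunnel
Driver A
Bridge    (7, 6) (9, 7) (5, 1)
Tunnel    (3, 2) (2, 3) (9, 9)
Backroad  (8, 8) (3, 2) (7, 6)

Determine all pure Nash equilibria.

Check each profile: it is a Nash equilibrium iff no player can strictly gain by switching unilaterally.
(Bridge, Avenue): Driver A can switch to Backroad (7 → 8). Not NE.
(Bridge, Bridge): Driver A gets 9, best alternative 3; Driver B gets 7, best alternative 6. No profitable deviation — NE.
(Bridge, Tunnel): Driver A can switch to Tunnel (5 → 9). Not NE.
(Tunnel, Avenue): Driver A can switch to Bridge (3 → 7). Not NE.
(Tunnel, Bridge): Driver A can switch to Bridge (2 → 9). Not NE.
(Tunnel, Tunnel): Driver A gets 9, best alternative 7; Driver B gets 9, best alternative 3. No profitable deviation — NE.
(Backroad, Avenue): Driver A gets 8, best alternative 7; Driver B gets 8, best alternative 6. No profitable deviation — NE.
(Backroad, Bridge): Driver A can switch to Bridge (3 → 9). Not NE.
(Backroad, Tunnel): Driver A can switch to Tunnel (7 → 9). Not NE.

The pure Nash equilibria are (Bridge, Bridge); (Tunnel, Tunnel); (Backroad, Avenue).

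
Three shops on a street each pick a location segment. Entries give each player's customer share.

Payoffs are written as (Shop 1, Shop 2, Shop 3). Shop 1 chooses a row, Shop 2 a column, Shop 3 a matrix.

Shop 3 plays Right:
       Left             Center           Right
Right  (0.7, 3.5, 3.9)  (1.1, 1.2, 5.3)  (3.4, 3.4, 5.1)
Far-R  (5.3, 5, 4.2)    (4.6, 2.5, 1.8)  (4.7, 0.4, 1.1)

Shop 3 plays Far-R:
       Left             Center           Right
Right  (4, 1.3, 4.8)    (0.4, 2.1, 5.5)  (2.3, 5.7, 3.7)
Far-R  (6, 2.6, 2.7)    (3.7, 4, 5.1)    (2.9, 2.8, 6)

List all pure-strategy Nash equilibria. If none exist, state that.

(Right, Left, Right): Shop 1 can switch to Far-R (0.7 → 5.3). Not NE.
(Right, Left, Far-R): Shop 1 can switch to Far-R (4 → 6). Not NE.
(Right, Center, Right): Shop 1 can switch to Far-R (1.1 → 4.6). Not NE.
(Right, Center, Far-R): Shop 1 can switch to Far-R (0.4 → 3.7). Not NE.
(Right, Right, Right): Shop 1 can switch to Far-R (3.4 → 4.7). Not NE.
(Right, Right, Far-R): Shop 1 can switch to Far-R (2.3 → 2.9). Not NE.
(Far-R, Left, Right): Shop 1 gets 5.3, best alternative 0.7; Shop 2 gets 5, best alternative 2.5; Shop 3 gets 4.2, best alternative 2.7. No profitable deviation — NE.
(Far-R, Left, Far-R): Shop 2 can switch to Center (2.6 → 4). Not NE.
(Far-R, Center, Right): Shop 2 can switch to Left (2.5 → 5). Not NE.
(Far-R, Center, Far-R): Shop 1 gets 3.7, best alternative 0.4; Shop 2 gets 4, best alternative 2.8; Shop 3 gets 5.1, best alternative 1.8. No profitable deviation — NE.
(Far-R, Right, Right): Shop 2 can switch to Left (0.4 → 5). Not NE.
(Far-R, Right, Far-R): Shop 2 can switch to Center (2.8 → 4). Not NE.

(Far-R, Left, Right), (Far-R, Center, Far-R)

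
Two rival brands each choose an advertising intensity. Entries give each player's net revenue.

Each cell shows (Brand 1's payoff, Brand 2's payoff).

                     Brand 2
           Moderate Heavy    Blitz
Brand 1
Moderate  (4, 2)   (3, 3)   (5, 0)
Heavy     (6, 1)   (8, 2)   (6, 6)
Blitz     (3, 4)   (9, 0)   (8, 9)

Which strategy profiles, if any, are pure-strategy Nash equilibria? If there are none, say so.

(Moderate, Moderate): Brand 1 can switch to Heavy (4 → 6). Not NE.
(Moderate, Heavy): Brand 1 can switch to Heavy (3 → 8). Not NE.
(Moderate, Blitz): Brand 1 can switch to Heavy (5 → 6). Not NE.
(Heavy, Moderate): Brand 2 can switch to Heavy (1 → 2). Not NE.
(Heavy, Heavy): Brand 1 can switch to Blitz (8 → 9). Not NE.
(Heavy, Blitz): Brand 1 can switch to Blitz (6 → 8). Not NE.
(Blitz, Moderate): Brand 1 can switch to Moderate (3 → 4). Not NE.
(Blitz, Heavy): Brand 2 can switch to Moderate (0 → 4). Not NE.
(Blitz, Blitz): Brand 1 gets 8, best alternative 6; Brand 2 gets 9, best alternative 4. No profitable deviation — NE.

(Blitz, Blitz)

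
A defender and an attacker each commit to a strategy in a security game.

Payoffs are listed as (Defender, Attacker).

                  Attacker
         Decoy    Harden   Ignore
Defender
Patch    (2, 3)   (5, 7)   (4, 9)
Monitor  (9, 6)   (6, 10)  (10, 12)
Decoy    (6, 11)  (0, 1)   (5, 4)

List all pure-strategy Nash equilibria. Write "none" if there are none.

(Monitor, Ignore)

(Patch, Decoy): Defender can switch to Monitor (2 → 9). Not NE.
(Patch, Harden): Defender can switch to Monitor (5 → 6). Not NE.
(Patch, Ignore): Defender can switch to Monitor (4 → 10). Not NE.
(Monitor, Decoy): Attacker can switch to Harden (6 → 10). Not NE.
(Monitor, Harden): Attacker can switch to Ignore (10 → 12). Not NE.
(Monitor, Ignore): Defender gets 10, best alternative 5; Attacker gets 12, best alternative 10. No profitable deviation — NE.
(Decoy, Decoy): Defender can switch to Monitor (6 → 9). Not NE.
(The remaining 2 profiles each have a profitable deviation by the same check.)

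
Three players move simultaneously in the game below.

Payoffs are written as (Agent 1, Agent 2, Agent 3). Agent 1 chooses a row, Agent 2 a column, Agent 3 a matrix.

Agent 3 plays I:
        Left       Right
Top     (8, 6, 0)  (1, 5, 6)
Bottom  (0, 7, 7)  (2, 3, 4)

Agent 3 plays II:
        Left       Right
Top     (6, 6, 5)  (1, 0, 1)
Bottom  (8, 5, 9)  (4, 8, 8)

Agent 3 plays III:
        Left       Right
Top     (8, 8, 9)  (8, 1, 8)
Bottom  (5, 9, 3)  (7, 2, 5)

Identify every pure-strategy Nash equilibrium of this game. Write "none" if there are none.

For each player, find the best response to each opponent profile; mutual best responses are the pure NE.
Agent 1 against (Left, I): payoffs 8, 0 → best response Top.
Agent 1 against (Left, II): payoffs 6, 8 → best response Bottom.
Agent 1 against (Left, III): payoffs 8, 5 → best response Top.
Agent 1 against (Right, I): payoffs 1, 2 → best response Bottom.
Agent 1 against (Right, II): payoffs 1, 4 → best response Bottom.
Agent 1 against (Right, III): payoffs 8, 7 → best response Top.
Agent 2 against (Top, I): payoffs 6, 5 → best response Left.
Agent 2 against (Top, II): payoffs 6, 0 → best response Left.
Agent 2 against (Top, III): payoffs 8, 1 → best response Left.
Agent 2 against (Bottom, I): payoffs 7, 3 → best response Left.
Agent 2 against (Bottom, II): payoffs 5, 8 → best response Right.
Agent 2 against (Bottom, III): payoffs 9, 2 → best response Left.
Agent 3 against (Top, Left): payoffs 0, 5, 9 → best response III.
Agent 3 against (Top, Right): payoffs 6, 1, 8 → best response III.
Agent 3 against (Bottom, Left): payoffs 7, 9, 3 → best response II.
Agent 3 against (Bottom, Right): payoffs 4, 8, 5 → best response II.
Mutual best responses: (Top, Left, III); (Bottom, Right, II).

(Top, Left, III) and (Bottom, Right, II)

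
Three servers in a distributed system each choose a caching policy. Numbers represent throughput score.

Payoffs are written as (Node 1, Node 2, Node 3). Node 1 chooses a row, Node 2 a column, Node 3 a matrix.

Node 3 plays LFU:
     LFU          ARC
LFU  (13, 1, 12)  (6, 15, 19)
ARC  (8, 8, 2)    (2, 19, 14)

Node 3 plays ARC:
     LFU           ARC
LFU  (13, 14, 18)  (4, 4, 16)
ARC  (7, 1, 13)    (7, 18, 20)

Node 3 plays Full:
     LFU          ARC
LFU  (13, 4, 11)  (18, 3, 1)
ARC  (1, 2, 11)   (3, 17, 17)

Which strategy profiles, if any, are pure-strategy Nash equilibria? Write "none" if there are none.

(LFU, LFU, ARC) and (LFU, ARC, LFU) and (ARC, ARC, ARC)

(LFU, LFU, LFU): Node 2 can switch to ARC (1 → 15). Not NE.
(LFU, LFU, ARC): Node 1 gets 13, best alternative 7; Node 2 gets 14, best alternative 4; Node 3 gets 18, best alternative 12. No profitable deviation — NE.
(LFU, LFU, Full): Node 3 can switch to LFU (11 → 12). Not NE.
(LFU, ARC, LFU): Node 1 gets 6, best alternative 2; Node 2 gets 15, best alternative 1; Node 3 gets 19, best alternative 16. No profitable deviation — NE.
(LFU, ARC, ARC): Node 1 can switch to ARC (4 → 7). Not NE.
(LFU, ARC, Full): Node 2 can switch to LFU (3 → 4). Not NE.
(ARC, LFU, LFU): Node 1 can switch to LFU (8 → 13). Not NE.
(ARC, LFU, ARC): Node 1 can switch to LFU (7 → 13). Not NE.
(ARC, LFU, Full): Node 1 can switch to LFU (1 → 13). Not NE.
(ARC, ARC, LFU): Node 1 can switch to LFU (2 → 6). Not NE.
(ARC, ARC, ARC): Node 1 gets 7, best alternative 4; Node 2 gets 18, best alternative 1; Node 3 gets 20, best alternative 17. No profitable deviation — NE.
(ARC, ARC, Full): Node 1 can switch to LFU (3 → 18). Not NE.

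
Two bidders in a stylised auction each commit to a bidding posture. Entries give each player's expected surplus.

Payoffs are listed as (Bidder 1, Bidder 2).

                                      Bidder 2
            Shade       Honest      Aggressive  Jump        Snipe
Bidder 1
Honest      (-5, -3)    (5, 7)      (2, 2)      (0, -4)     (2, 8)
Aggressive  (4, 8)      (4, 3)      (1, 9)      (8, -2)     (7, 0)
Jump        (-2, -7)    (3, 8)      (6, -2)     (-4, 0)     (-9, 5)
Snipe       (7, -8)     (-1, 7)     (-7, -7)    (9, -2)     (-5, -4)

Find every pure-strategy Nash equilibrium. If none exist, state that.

Bidder 1 against Shade: payoffs -5, 4, -2, 7 → best response Snipe.
Bidder 1 against Honest: payoffs 5, 4, 3, -1 → best response Honest.
Bidder 1 against Aggressive: payoffs 2, 1, 6, -7 → best response Jump.
Bidder 1 against Jump: payoffs 0, 8, -4, 9 → best response Snipe.
Bidder 1 against Snipe: payoffs 2, 7, -9, -5 → best response Aggressive.
Bidder 2 against Honest: payoffs -3, 7, 2, -4, 8 → best response Snipe.
Bidder 2 against Aggressive: payoffs 8, 3, 9, -2, 0 → best response Aggressive.
Bidder 2 against Jump: payoffs -7, 8, -2, 0, 5 → best response Honest.
Bidder 2 against Snipe: payoffs -8, 7, -7, -2, -4 → best response Honest.
No profile is a mutual best response for all players.

This game has no pure Nash equilibrium.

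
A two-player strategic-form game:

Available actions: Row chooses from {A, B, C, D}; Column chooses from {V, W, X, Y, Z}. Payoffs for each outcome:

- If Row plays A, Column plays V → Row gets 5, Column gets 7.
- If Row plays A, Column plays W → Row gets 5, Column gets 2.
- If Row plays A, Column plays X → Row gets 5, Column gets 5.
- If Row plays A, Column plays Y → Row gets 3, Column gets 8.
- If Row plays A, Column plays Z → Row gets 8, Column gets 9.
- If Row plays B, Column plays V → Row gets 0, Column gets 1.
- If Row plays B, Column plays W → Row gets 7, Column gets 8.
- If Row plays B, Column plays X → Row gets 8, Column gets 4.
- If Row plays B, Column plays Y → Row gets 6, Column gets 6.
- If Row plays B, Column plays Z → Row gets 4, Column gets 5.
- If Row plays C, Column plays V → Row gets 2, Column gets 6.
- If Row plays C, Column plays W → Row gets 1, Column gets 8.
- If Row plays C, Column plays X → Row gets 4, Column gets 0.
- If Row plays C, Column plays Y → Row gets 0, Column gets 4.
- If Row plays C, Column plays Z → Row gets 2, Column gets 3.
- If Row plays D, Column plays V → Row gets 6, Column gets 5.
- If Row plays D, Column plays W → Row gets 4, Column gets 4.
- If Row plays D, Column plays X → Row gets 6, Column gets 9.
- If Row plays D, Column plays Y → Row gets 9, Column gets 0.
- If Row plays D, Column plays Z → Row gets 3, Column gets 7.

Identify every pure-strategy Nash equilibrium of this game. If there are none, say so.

Row against V: payoffs 5, 0, 2, 6 → best response D.
Row against W: payoffs 5, 7, 1, 4 → best response B.
Row against X: payoffs 5, 8, 4, 6 → best response B.
Row against Y: payoffs 3, 6, 0, 9 → best response D.
Row against Z: payoffs 8, 4, 2, 3 → best response A.
Column against A: payoffs 7, 2, 5, 8, 9 → best response Z.
Column against B: payoffs 1, 8, 4, 6, 5 → best response W.
Column against C: payoffs 6, 8, 0, 4, 3 → best response W.
Column against D: payoffs 5, 4, 9, 0, 7 → best response X.
Mutual best responses: (A, Z); (B, W).

(A, Z), (B, W)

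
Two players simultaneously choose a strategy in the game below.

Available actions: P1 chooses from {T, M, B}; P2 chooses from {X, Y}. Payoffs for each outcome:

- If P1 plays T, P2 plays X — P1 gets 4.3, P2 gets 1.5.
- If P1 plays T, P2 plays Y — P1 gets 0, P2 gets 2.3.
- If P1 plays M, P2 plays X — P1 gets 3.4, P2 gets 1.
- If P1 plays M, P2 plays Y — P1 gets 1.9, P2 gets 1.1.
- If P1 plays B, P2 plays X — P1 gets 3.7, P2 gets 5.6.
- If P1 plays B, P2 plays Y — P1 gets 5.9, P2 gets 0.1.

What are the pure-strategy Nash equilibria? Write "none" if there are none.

(T, X): P2 can switch to Y (1.5 → 2.3). Not NE.
(T, Y): P1 can switch to M (0 → 1.9). Not NE.
(M, X): P1 can switch to T (3.4 → 4.3). Not NE.
(M, Y): P1 can switch to B (1.9 → 5.9). Not NE.
(B, X): P1 can switch to T (3.7 → 4.3). Not NE.
(B, Y): P2 can switch to X (0.1 → 5.6). Not NE.

There is no pure-strategy Nash equilibrium.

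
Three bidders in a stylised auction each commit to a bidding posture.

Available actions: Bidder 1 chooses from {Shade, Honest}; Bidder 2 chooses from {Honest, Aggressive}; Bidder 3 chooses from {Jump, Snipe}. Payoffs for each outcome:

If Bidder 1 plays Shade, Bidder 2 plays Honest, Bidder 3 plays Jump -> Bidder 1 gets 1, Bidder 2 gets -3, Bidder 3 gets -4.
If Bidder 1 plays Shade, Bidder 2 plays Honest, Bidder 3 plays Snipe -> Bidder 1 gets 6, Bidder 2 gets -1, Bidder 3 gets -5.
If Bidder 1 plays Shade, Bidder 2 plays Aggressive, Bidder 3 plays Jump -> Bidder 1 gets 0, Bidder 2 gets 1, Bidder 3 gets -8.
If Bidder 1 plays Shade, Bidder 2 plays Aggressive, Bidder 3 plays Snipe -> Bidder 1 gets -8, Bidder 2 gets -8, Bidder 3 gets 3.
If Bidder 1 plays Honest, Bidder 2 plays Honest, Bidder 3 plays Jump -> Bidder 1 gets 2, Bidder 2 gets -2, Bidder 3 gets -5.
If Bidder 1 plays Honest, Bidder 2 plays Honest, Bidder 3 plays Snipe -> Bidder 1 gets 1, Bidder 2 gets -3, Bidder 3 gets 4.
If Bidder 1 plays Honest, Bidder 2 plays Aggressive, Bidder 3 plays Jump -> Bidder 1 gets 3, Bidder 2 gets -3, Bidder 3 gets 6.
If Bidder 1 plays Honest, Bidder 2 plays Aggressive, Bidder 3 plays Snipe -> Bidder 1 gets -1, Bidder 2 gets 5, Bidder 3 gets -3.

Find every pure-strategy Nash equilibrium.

Bidder 1 against (Honest, Jump): payoffs 1, 2 → best response Honest.
Bidder 1 against (Honest, Snipe): payoffs 6, 1 → best response Shade.
Bidder 1 against (Aggressive, Jump): payoffs 0, 3 → best response Honest.
Bidder 1 against (Aggressive, Snipe): payoffs -8, -1 → best response Honest.
Bidder 2 against (Shade, Jump): payoffs -3, 1 → best response Aggressive.
Bidder 2 against (Shade, Snipe): payoffs -1, -8 → best response Honest.
Bidder 2 against (Honest, Jump): payoffs -2, -3 → best response Honest.
Bidder 2 against (Honest, Snipe): payoffs -3, 5 → best response Aggressive.
Bidder 3 against (Shade, Honest): payoffs -4, -5 → best response Jump.
Bidder 3 against (Shade, Aggressive): payoffs -8, 3 → best response Snipe.
Bidder 3 against (Honest, Honest): payoffs -5, 4 → best response Snipe.
Bidder 3 against (Honest, Aggressive): payoffs 6, -3 → best response Jump.
No profile is a mutual best response for all players.

This game has no pure Nash equilibrium.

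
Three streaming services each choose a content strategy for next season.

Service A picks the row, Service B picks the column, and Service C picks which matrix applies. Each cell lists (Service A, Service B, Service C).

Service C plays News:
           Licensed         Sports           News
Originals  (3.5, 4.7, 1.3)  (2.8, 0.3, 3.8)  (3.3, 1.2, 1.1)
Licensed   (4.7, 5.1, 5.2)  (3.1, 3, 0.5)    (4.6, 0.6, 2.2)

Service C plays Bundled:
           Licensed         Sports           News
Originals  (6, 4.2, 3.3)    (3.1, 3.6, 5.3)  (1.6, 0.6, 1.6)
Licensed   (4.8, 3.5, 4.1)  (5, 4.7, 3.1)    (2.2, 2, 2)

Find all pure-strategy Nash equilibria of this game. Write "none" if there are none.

(Originals, Licensed, News): Service A can switch to Licensed (3.5 → 4.7). Not NE.
(Originals, Licensed, Bundled): Service A gets 6, best alternative 4.8; Service B gets 4.2, best alternative 3.6; Service C gets 3.3, best alternative 1.3. No profitable deviation — NE.
(Originals, Sports, News): Service A can switch to Licensed (2.8 → 3.1). Not NE.
(Originals, Sports, Bundled): Service A can switch to Licensed (3.1 → 5). Not NE.
(Originals, News, News): Service A can switch to Licensed (3.3 → 4.6). Not NE.
(Originals, News, Bundled): Service A can switch to Licensed (1.6 → 2.2). Not NE.
(Licensed, Licensed, News): Service A gets 4.7, best alternative 3.5; Service B gets 5.1, best alternative 3; Service C gets 5.2, best alternative 4.1. No profitable deviation — NE.
(Licensed, Licensed, Bundled): Service A can switch to Originals (4.8 → 6). Not NE.
(Licensed, Sports, News): Service B can switch to Licensed (3 → 5.1). Not NE.
(Licensed, Sports, Bundled): Service A gets 5, best alternative 3.1; Service B gets 4.7, best alternative 3.5; Service C gets 3.1, best alternative 0.5. No profitable deviation — NE.
(Licensed, News, News): Service B can switch to Licensed (0.6 → 5.1). Not NE.
(Licensed, News, Bundled): Service B can switch to Licensed (2 → 3.5). Not NE.

(Originals, Licensed, Bundled) and (Licensed, Licensed, News) and (Licensed, Sports, Bundled)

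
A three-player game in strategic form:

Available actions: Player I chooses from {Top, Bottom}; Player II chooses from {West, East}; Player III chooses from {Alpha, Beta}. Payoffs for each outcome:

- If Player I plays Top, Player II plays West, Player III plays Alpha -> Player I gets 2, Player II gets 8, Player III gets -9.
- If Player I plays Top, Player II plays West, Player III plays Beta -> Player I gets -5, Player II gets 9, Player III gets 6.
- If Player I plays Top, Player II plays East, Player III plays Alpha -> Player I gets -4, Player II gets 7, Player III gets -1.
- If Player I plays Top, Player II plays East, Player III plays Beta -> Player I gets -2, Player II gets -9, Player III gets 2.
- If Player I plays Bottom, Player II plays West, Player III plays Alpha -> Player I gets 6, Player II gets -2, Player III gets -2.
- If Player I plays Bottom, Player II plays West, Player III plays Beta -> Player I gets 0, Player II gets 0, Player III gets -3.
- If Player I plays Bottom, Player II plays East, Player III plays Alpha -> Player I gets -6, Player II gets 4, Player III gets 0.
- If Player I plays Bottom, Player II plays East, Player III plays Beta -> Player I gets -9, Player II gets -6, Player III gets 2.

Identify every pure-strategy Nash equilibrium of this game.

(Top, West, Alpha): Player I can switch to Bottom (2 → 6). Not NE.
(Top, West, Beta): Player I can switch to Bottom (-5 → 0). Not NE.
(Top, East, Alpha): Player II can switch to West (7 → 8). Not NE.
(Top, East, Beta): Player II can switch to West (-9 → 9). Not NE.
(Bottom, West, Alpha): Player II can switch to East (-2 → 4). Not NE.
(Bottom, West, Beta): Player III can switch to Alpha (-3 → -2). Not NE.
(The remaining 2 profiles each have a profitable deviation by the same check.)

No pure-strategy Nash equilibrium.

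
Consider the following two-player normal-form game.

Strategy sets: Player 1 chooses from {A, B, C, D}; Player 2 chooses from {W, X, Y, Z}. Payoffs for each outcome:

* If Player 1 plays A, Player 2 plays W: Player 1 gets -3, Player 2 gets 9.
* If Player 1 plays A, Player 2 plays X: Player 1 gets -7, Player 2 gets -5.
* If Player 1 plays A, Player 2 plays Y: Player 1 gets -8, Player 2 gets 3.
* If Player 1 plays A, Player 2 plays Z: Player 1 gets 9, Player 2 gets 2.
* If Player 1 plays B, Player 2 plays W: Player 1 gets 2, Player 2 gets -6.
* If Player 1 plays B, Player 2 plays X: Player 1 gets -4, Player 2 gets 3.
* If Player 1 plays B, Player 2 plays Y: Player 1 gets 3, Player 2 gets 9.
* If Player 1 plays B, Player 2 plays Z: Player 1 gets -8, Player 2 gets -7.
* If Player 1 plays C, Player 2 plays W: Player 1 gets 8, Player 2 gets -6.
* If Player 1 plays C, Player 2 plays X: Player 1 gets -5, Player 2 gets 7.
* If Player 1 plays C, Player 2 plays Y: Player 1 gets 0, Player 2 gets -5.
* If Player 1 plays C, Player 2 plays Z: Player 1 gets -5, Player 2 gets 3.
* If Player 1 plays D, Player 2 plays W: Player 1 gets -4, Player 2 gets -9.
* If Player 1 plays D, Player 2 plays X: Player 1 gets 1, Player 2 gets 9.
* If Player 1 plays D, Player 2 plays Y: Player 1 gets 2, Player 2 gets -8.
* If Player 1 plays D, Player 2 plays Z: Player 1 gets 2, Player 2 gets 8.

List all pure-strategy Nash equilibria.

Pure-strategy Nash equilibria: (B, Y), (D, X)

Check each profile: it is a Nash equilibrium iff no player can strictly gain by switching unilaterally.
(A, W): Player 1 can switch to B (-3 → 2). Not NE.
(A, X): Player 1 can switch to B (-7 → -4). Not NE.
(A, Y): Player 1 can switch to B (-8 → 3). Not NE.
(A, Z): Player 2 can switch to W (2 → 9). Not NE.
(B, W): Player 1 can switch to C (2 → 8). Not NE.
(B, X): Player 1 can switch to D (-4 → 1). Not NE.
(B, Y): Player 1 gets 3, best alternative 2; Player 2 gets 9, best alternative 3. No profitable deviation — NE.
(D, X): Player 1 gets 1, best alternative -4; Player 2 gets 9, best alternative 8. No profitable deviation — NE.
(The remaining 8 profiles each have a profitable deviation by the same check.)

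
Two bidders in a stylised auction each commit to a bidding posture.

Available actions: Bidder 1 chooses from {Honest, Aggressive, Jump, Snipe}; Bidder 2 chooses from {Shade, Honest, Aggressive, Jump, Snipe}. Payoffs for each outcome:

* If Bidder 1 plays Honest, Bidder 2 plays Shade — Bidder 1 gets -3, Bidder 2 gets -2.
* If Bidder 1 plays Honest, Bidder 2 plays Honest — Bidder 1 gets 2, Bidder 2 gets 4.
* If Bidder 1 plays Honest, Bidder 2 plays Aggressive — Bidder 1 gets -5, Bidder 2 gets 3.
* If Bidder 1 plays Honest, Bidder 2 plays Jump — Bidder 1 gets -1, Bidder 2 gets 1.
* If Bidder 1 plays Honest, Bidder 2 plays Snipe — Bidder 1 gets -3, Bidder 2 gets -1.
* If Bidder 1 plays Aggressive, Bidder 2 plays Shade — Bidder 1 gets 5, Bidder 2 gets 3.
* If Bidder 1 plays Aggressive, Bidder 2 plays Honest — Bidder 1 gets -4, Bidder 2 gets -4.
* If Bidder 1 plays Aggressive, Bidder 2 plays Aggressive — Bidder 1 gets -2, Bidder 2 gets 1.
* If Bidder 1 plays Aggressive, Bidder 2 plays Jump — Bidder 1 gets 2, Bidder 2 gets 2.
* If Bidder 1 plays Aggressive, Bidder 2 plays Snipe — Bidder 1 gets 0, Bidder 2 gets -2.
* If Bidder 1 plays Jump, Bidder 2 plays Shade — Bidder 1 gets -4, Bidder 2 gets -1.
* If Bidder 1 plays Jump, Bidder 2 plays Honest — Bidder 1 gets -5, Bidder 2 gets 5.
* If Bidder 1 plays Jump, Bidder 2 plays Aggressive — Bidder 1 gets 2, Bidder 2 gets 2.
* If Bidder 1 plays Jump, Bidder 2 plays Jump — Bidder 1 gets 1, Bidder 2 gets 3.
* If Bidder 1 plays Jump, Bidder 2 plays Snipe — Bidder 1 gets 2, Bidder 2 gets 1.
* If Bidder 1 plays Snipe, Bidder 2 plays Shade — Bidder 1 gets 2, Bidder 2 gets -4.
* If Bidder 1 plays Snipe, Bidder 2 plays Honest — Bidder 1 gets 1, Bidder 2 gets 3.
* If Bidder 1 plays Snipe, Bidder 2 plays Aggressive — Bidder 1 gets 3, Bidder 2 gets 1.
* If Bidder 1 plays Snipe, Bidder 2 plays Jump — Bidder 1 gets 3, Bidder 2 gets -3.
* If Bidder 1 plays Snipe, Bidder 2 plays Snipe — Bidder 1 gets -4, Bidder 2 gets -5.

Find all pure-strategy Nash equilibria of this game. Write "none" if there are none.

Bidder 1 against Shade: payoffs -3, 5, -4, 2 → best response Aggressive.
Bidder 1 against Honest: payoffs 2, -4, -5, 1 → best response Honest.
Bidder 1 against Aggressive: payoffs -5, -2, 2, 3 → best response Snipe.
Bidder 1 against Jump: payoffs -1, 2, 1, 3 → best response Snipe.
Bidder 1 against Snipe: payoffs -3, 0, 2, -4 → best response Jump.
Bidder 2 against Honest: payoffs -2, 4, 3, 1, -1 → best response Honest.
Bidder 2 against Aggressive: payoffs 3, -4, 1, 2, -2 → best response Shade.
Bidder 2 against Jump: payoffs -1, 5, 2, 3, 1 → best response Honest.
Bidder 2 against Snipe: payoffs -4, 3, 1, -3, -5 → best response Honest.
Mutual best responses: (Honest, Honest); (Aggressive, Shade).

The pure Nash equilibria are (Honest, Honest), (Aggressive, Shade).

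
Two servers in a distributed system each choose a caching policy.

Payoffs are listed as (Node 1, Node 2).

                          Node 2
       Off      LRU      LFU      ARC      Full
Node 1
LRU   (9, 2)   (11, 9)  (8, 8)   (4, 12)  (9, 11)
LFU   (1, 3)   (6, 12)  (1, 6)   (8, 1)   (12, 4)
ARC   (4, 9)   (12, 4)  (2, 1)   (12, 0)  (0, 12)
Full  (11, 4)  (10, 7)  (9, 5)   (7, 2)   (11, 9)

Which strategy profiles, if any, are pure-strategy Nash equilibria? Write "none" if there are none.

This game has no pure Nash equilibrium.

(LRU, Off): Node 1 can switch to Full (9 → 11). Not NE.
(LRU, LRU): Node 1 can switch to ARC (11 → 12). Not NE.
(LRU, LFU): Node 1 can switch to Full (8 → 9). Not NE.
(LRU, ARC): Node 1 can switch to LFU (4 → 8). Not NE.
(LRU, Full): Node 1 can switch to LFU (9 → 12). Not NE.
(LFU, Off): Node 1 can switch to LRU (1 → 9). Not NE.
(The remaining 14 profiles each have a profitable deviation by the same check.)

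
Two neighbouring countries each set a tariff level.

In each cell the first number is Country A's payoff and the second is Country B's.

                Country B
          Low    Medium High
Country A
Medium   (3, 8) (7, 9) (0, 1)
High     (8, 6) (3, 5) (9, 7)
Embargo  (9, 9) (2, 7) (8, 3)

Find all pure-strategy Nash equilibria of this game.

Country A against Low: payoffs 3, 8, 9 → best response Embargo.
Country A against Medium: payoffs 7, 3, 2 → best response Medium.
Country A against High: payoffs 0, 9, 8 → best response High.
Country B against Medium: payoffs 8, 9, 1 → best response Medium.
Country B against High: payoffs 6, 5, 7 → best response High.
Country B against Embargo: payoffs 9, 7, 3 → best response Low.
Mutual best responses: (Medium, Medium); (High, High); (Embargo, Low).

The pure Nash equilibria are (Medium, Medium) and (High, High) and (Embargo, Low).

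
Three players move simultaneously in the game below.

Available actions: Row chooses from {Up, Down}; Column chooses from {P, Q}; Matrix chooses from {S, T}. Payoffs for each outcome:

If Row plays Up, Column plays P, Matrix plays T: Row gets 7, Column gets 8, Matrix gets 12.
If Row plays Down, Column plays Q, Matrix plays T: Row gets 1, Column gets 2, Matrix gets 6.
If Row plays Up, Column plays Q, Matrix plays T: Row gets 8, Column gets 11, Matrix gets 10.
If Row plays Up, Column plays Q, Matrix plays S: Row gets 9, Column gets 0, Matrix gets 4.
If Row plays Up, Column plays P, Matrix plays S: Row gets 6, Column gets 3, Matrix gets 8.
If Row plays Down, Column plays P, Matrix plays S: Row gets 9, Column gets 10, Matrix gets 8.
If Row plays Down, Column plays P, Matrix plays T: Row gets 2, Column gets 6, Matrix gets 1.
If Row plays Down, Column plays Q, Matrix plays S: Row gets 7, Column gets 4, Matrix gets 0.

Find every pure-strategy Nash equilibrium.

The pure Nash equilibria are (Up, Q, T), (Down, P, S).

Check each profile: it is a Nash equilibrium iff no player can strictly gain by switching unilaterally.
(Up, P, S): Row can switch to Down (6 → 9). Not NE.
(Up, P, T): Column can switch to Q (8 → 11). Not NE.
(Up, Q, S): Column can switch to P (0 → 3). Not NE.
(Up, Q, T): Row gets 8, best alternative 1; Column gets 11, best alternative 8; Matrix gets 10, best alternative 4. No profitable deviation — NE.
(Down, P, S): Row gets 9, best alternative 6; Column gets 10, best alternative 4; Matrix gets 8, best alternative 1. No profitable deviation — NE.
(Down, P, T): Row can switch to Up (2 → 7). Not NE.
(Down, Q, S): Row can switch to Up (7 → 9). Not NE.
(Down, Q, T): Row can switch to Up (1 → 8). Not NE.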